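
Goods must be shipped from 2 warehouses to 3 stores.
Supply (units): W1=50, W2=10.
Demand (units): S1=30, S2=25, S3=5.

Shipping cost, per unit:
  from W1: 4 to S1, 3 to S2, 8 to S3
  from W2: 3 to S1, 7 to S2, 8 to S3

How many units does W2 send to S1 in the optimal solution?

10

Optimal shipments:
  W1–S1: 20 × 4 = 80
  W1–S2: 25 × 3 = 75
  W1–S3: 5 × 8 = 40
  W2–S1: 10 × 3 = 30
Total cost = 225.
So W2→S1 carries 10 units.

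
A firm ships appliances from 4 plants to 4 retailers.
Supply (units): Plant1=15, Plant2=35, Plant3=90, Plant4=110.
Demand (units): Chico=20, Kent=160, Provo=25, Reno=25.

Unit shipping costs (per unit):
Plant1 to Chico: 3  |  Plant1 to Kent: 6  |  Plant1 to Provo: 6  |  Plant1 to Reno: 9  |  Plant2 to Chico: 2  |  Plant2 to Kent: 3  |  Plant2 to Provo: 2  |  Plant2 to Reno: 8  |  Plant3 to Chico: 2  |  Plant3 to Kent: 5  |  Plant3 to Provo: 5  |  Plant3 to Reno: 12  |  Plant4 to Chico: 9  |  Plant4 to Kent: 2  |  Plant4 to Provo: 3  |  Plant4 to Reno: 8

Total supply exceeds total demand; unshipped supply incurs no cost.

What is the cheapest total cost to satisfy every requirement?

775

A cheapest plan:
  Plant1->Reno: 15 × 9 = 135
  Plant2->Provo: 25 × 2 = 50
  Plant2->Reno: 10 × 8 = 80
  Plant3->Chico: 20 × 2 = 40
  Plant3->Kent: 50 × 5 = 250
  Plant4->Kent: 110 × 2 = 220
Total = 135 + 50 + 80 + 40 + 250 + 220 = 775.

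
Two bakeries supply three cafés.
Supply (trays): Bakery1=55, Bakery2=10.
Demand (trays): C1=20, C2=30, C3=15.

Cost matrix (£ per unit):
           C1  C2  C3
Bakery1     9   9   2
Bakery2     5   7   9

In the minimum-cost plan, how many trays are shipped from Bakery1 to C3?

Solving gives:
  Bakery1->C1: 10 × £9 = £90
  Bakery1->C2: 30 × £9 = £270
  Bakery1->C3: 15 × £2 = £30
  Bakery2->C1: 10 × £5 = £50
Total cost = £440.
So Bakery1→C3 carries 15 trays.

15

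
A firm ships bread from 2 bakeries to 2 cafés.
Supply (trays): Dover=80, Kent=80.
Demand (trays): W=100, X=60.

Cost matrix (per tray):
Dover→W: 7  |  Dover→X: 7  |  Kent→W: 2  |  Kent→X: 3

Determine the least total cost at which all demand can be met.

An optimal shipping plan:
  Dover to W: 20 × 7 = 140
  Dover to X: 60 × 7 = 420
  Kent to W: 80 × 2 = 160
Total = 140 + 420 + 160 = 720.
(Supply check: Dover ships 80; Kent ships 80.)

720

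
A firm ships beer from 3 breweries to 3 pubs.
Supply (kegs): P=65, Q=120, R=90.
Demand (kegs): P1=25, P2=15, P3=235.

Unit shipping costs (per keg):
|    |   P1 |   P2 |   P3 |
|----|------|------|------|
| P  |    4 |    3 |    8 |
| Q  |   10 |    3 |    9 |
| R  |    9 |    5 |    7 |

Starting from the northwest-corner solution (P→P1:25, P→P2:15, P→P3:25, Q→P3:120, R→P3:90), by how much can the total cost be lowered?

Current plan cost = 25·4 + 15·3 + 25·8 + 120·9 + 90·7 = 2055.
Optimal plan:
  P to P1: 25 × 4 = 100
  P to P3: 40 × 8 = 320
  Q to P2: 15 × 3 = 45
  Q to P3: 105 × 9 = 945
  R to P3: 90 × 7 = 630
Optimal cost = 2040.
Saving = 2055 − 2040 = 15.

15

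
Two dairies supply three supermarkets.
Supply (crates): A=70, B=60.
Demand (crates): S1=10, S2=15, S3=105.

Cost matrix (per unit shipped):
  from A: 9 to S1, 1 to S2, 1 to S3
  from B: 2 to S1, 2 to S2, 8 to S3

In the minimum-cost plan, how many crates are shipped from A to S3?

Solving gives:
  A→S3: 70 × 1 = 70
  B→S1: 10 × 2 = 20
  B→S2: 15 × 2 = 30
  B→S3: 35 × 8 = 280
Total cost = 400.
So A→S3 carries 70 crates.

70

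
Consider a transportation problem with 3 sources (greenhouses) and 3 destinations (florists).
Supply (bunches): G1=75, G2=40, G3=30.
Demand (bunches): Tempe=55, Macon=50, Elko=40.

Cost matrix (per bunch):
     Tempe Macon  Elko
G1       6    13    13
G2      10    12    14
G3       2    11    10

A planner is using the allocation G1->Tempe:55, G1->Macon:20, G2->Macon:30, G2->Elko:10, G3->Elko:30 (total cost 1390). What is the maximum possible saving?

50

Current plan cost = 55·6 + 20·13 + 30·12 + 10·14 + 30·10 = 1390.
Optimal plan:
  G1->Tempe: 25 × 6 = 150
  G1->Macon: 10 × 13 = 130
  G1->Elko: 40 × 13 = 520
  G2->Macon: 40 × 12 = 480
  G3->Tempe: 30 × 2 = 60
Optimal cost = 1340.
Saving = 1390 − 1340 = 50.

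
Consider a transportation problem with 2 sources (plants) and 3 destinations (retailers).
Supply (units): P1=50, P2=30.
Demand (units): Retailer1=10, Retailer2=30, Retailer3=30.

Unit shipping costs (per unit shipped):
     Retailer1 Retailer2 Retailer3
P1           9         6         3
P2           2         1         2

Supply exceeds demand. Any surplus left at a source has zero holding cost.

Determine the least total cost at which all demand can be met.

Optimal allocation:
  P1 to Retailer2: 10 units
  P1 to Retailer3: 30 units
  P2 to Retailer1: 10 units
  P2 to Retailer2: 20 units
Total cost = 190.

190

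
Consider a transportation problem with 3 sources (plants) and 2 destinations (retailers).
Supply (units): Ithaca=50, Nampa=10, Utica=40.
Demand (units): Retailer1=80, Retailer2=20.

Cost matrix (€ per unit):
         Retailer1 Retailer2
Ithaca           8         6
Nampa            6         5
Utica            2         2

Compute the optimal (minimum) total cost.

500

Optimal allocation:
  Ithaca->Retailer1: 30 × €8 = €240
  Ithaca->Retailer2: 20 × €6 = €120
  Nampa->Retailer1: 10 × €6 = €60
  Utica->Retailer1: 40 × €2 = €80
Total = 240 + 120 + 60 + 80 = €500.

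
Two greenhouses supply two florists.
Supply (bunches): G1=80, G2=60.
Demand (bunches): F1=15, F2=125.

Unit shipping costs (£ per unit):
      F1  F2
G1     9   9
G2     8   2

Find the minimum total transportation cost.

A cheapest plan:
  G1 to F1: 15 bunches
  G1 to F2: 65 bunches
  G2 to F2: 60 bunches
Total cost = £840.

840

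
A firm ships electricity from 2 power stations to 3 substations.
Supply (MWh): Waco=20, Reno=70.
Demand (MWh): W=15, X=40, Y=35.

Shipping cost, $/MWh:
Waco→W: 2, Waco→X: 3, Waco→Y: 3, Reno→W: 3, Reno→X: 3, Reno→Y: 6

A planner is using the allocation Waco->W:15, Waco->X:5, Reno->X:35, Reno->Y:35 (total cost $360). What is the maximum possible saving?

45

Current plan cost = 15·2 + 5·3 + 35·3 + 35·6 = $360.
Optimal plan:
  Waco–Y: 20 × $3 = $60
  Reno–W: 15 × $3 = $45
  Reno–X: 40 × $3 = $120
  Reno–Y: 15 × $6 = $90
Optimal cost = $315.
Saving = 360 − 315 = $45.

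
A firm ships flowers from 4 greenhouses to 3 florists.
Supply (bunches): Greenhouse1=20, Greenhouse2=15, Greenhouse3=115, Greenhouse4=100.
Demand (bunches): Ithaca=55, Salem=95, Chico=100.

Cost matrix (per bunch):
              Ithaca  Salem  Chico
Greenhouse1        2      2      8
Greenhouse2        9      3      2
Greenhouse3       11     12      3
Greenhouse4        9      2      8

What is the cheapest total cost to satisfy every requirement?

875

An optimal shipping plan:
  Greenhouse1–Ithaca: 20 × 2 = 40
  Greenhouse2–Ithaca: 15 × 9 = 135
  Greenhouse3–Ithaca: 15 × 11 = 165
  Greenhouse3–Chico: 100 × 3 = 300
  Greenhouse4–Ithaca: 5 × 9 = 45
  Greenhouse4–Salem: 95 × 2 = 190
Total = 40 + 135 + 165 + 300 + 45 + 190 = 875.
(Supply check: Greenhouse1 ships 20; Greenhouse2 ships 15; Greenhouse3 ships 115; Greenhouse4 ships 100.)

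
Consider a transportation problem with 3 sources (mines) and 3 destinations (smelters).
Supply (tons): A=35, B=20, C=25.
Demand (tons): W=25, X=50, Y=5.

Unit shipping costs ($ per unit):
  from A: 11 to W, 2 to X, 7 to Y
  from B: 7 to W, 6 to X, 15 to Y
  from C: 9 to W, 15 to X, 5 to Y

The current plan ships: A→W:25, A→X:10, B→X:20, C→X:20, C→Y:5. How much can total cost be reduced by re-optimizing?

340

Current plan cost = 25·11 + 10·2 + 20·6 + 20·15 + 5·5 = $740.
Optimal plan:
  A->X: 35 tons
  B->W: 5 tons
  B->X: 15 tons
  C->W: 20 tons
  C->Y: 5 tons
Optimal cost = $400.
Saving = 740 − 400 = $340.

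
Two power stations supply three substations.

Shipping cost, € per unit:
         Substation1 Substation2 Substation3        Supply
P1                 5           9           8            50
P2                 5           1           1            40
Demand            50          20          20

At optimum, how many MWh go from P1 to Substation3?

0

The minimum-cost plan:
  P1→Substation1: 50 × €5 = €250
  P2→Substation2: 20 × €1 = €20
  P2→Substation3: 20 × €1 = €20
Total cost = €290.
The route P1→Substation3 is not used.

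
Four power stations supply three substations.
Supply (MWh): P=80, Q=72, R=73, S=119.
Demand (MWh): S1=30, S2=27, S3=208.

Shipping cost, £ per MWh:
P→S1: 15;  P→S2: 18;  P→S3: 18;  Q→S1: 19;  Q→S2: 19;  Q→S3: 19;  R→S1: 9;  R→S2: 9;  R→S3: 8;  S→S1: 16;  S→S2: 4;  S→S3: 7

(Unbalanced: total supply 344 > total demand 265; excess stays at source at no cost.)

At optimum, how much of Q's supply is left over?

Minimum-cost shipments:
  P to S1: 30 × £15 = £450
  P to S3: 43 × £18 = £774
  R to S3: 73 × £8 = £584
  S to S2: 27 × £4 = £108
  S to S3: 92 × £7 = £644
Total cost = £2560.
Q ships 0 of its 72, leaving 72.

72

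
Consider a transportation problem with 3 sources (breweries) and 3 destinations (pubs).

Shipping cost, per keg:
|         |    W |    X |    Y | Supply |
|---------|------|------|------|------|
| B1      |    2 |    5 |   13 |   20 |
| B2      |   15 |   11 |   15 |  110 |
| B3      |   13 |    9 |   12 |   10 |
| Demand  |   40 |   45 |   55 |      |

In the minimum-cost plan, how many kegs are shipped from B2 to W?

The minimum-cost plan:
  B1->W: 20 × 2 = 40
  B2->W: 20 × 15 = 300
  B2->X: 45 × 11 = 495
  B2->Y: 45 × 15 = 675
  B3->Y: 10 × 12 = 120
Total cost = 1630.
So B2→W carries 20 kegs.

20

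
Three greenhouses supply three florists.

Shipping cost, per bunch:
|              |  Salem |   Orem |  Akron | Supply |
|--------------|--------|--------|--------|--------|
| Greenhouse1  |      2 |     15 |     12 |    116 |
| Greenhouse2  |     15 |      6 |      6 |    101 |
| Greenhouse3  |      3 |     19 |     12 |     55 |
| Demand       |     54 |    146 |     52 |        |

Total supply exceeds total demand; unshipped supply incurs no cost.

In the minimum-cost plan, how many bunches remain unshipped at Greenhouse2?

0

Minimum-cost shipments:
  Greenhouse1–Salem: 54 × 2 = 108
  Greenhouse1–Orem: 45 × 15 = 675
  Greenhouse2–Orem: 101 × 6 = 606
  Greenhouse3–Akron: 52 × 12 = 624
Total cost = 2013.
Greenhouse2 ships 101 of its 101, leaving 0.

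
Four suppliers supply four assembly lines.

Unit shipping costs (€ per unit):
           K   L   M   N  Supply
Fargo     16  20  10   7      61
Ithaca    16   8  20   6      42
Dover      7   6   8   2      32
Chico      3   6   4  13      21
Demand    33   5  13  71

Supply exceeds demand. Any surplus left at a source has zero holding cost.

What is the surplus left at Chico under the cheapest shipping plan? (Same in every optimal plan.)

0

Minimum-cost shipments:
  Fargo->M: 13 batches
  Fargo->N: 14 batches
  Ithaca->L: 5 batches
  Ithaca->N: 37 batches
  Dover->K: 12 batches
  Dover->N: 20 batches
  Chico->K: 21 batches
Total cost = €677.
Chico ships 21 of its 21, leaving 0.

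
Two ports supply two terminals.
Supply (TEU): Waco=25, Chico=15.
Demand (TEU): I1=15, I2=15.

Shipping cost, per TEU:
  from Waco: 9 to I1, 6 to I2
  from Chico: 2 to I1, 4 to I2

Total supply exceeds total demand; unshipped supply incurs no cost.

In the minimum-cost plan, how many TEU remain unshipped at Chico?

0

Minimum-cost shipments:
  Waco->I2: 15 TEU
  Chico->I1: 15 TEU
Total cost = 120.
Chico ships 15 of its 15, leaving 0.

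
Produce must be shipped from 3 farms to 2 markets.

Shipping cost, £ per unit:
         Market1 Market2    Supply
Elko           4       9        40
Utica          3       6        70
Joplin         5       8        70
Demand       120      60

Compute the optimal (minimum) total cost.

900

One minimum-cost allocation:
  Elko->Market1: 40 × £4 = £160
  Utica->Market1: 70 × £3 = £210
  Joplin->Market1: 10 × £5 = £50
  Joplin->Market2: 60 × £8 = £480
Total = 160 + 210 + 50 + 480 = £900.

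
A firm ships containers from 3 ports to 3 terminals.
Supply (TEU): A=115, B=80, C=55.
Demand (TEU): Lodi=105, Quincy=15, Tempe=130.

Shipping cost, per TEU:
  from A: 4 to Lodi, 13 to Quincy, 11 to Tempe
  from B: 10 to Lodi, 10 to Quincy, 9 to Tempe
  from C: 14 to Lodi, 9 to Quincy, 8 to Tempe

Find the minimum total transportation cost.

An optimal shipping plan:
  A→Lodi: 105 × 4 = 420
  A→Tempe: 10 × 11 = 110
  B→Tempe: 80 × 9 = 720
  C→Quincy: 15 × 9 = 135
  C→Tempe: 40 × 8 = 320
Total = 420 + 110 + 720 + 135 + 320 = 1705.

1705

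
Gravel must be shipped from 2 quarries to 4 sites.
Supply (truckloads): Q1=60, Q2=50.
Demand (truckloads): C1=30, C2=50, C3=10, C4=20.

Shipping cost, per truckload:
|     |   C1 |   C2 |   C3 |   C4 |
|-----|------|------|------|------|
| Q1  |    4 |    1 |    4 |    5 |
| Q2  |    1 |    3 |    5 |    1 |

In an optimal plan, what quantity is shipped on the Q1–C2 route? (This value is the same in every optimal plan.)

The minimum-cost plan:
  Q1->C2: 50 × 1 = 50
  Q1->C3: 10 × 4 = 40
  Q2->C1: 30 × 1 = 30
  Q2->C4: 20 × 1 = 20
Total cost = 140.
So Q1→C2 carries 50 truckloads.

50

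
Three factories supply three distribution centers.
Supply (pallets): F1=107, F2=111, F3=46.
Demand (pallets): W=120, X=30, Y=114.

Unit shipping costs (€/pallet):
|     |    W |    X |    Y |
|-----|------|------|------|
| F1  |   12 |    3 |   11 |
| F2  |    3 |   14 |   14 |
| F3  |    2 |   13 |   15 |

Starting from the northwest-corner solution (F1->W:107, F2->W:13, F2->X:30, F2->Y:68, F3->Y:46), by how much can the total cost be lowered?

Current plan cost = 107·12 + 13·3 + 30·14 + 68·14 + 46·15 = €3385.
Optimal plan:
  F1->X: 30 × €3 = €90
  F1->Y: 77 × €11 = €847
  F2->W: 74 × €3 = €222
  F2->Y: 37 × €14 = €518
  F3->W: 46 × €2 = €92
Optimal cost = €1769.
Saving = 3385 − 1769 = €1616.

1616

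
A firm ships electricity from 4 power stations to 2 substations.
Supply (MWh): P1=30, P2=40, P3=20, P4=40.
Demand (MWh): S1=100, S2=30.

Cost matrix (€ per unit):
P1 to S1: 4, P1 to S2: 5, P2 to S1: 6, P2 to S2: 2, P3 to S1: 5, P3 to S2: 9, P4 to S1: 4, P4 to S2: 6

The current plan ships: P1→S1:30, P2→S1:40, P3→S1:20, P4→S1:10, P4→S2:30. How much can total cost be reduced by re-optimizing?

Current plan cost = 30·4 + 40·6 + 20·5 + 10·4 + 30·6 = €680.
Optimal plan:
  P1–S1: 30 MWh
  P2–S1: 10 MWh
  P2–S2: 30 MWh
  P3–S1: 20 MWh
  P4–S1: 40 MWh
Optimal cost = €500.
Saving = 680 − 500 = €180.

180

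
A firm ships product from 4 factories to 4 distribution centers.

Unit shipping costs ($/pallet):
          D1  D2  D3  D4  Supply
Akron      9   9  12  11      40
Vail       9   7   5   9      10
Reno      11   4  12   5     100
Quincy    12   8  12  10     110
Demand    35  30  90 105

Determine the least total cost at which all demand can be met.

An optimal shipping plan:
  Akron→D1: 35 × $9 = $315
  Akron→D3: 5 × $12 = $60
  Vail→D3: 10 × $5 = $50
  Reno→D4: 100 × $5 = $500
  Quincy→D2: 30 × $8 = $240
  Quincy→D3: 75 × $12 = $900
  Quincy→D4: 5 × $10 = $50
Total = 315 + 60 + 50 + 500 + 240 + 900 + 50 = $2115.

2115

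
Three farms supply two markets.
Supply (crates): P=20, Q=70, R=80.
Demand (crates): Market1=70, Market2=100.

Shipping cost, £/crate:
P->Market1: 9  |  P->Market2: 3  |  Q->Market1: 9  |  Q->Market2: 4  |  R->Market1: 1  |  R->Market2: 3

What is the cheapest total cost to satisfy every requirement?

One minimum-cost allocation:
  P–Market2: 20 × £3 = £60
  Q–Market2: 70 × £4 = £280
  R–Market1: 70 × £1 = £70
  R–Market2: 10 × £3 = £30
Total = 60 + 280 + 70 + 30 = £440.
(Supply check: P ships 20; Q ships 70; R ships 80.)

440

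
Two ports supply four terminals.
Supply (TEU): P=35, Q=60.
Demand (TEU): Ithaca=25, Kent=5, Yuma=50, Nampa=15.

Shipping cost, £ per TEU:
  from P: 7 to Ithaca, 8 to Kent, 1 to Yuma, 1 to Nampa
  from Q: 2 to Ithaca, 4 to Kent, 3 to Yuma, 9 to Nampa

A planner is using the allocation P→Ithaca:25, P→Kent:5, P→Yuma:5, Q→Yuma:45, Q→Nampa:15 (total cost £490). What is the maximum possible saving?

295

Current plan cost = 25·7 + 5·8 + 5·1 + 45·3 + 15·9 = £490.
Optimal plan:
  P–Yuma: 20 × £1 = £20
  P–Nampa: 15 × £1 = £15
  Q–Ithaca: 25 × £2 = £50
  Q–Kent: 5 × £4 = £20
  Q–Yuma: 30 × £3 = £90
Optimal cost = £195.
Saving = 490 − 195 = £295.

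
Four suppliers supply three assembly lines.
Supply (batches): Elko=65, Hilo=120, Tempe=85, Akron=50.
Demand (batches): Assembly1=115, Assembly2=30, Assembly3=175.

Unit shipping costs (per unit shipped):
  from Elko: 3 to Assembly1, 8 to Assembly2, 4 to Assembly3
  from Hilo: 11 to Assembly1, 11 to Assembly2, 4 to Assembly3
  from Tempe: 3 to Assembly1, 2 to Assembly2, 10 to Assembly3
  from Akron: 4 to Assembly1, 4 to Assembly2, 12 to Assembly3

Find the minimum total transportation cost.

1155

One minimum-cost allocation:
  Elko->Assembly1: 10 batches
  Elko->Assembly3: 55 batches
  Hilo->Assembly3: 120 batches
  Tempe->Assembly1: 55 batches
  Tempe->Assembly2: 30 batches
  Akron->Assembly1: 50 batches
Total cost = 1155.
(Supply check: Elko ships 65; Hilo ships 120; Tempe ships 85; Akron ships 50.)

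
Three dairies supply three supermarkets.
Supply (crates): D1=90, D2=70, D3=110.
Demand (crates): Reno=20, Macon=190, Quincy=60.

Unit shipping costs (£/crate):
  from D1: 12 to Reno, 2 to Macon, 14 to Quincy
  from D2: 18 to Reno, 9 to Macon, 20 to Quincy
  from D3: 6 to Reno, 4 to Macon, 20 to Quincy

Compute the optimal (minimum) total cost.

1950

One minimum-cost allocation:
  D1–Macon: 90 × £2 = £180
  D2–Macon: 10 × £9 = £90
  D2–Quincy: 60 × £20 = £1200
  D3–Reno: 20 × £6 = £120
  D3–Macon: 90 × £4 = £360
Total = 180 + 90 + 1200 + 120 + 360 = £1950.
(Supply check: D1 ships 90; D2 ships 70; D3 ships 110.)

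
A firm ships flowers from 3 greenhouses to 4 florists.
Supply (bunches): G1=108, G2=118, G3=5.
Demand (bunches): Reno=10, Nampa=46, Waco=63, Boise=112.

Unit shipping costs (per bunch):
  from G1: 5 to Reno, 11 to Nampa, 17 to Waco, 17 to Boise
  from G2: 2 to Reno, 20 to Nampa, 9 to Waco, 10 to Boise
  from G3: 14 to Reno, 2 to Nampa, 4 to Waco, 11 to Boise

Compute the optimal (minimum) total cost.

An optimal shipping plan:
  G1→Reno: 10 × 5 = 50
  G1→Nampa: 46 × 11 = 506
  G1→Boise: 52 × 17 = 884
  G2→Waco: 58 × 9 = 522
  G2→Boise: 60 × 10 = 600
  G3→Waco: 5 × 4 = 20
Total = 50 + 506 + 884 + 522 + 600 + 20 = 2582.
(Supply check: G1 ships 108; G2 ships 118; G3 ships 5.)

2582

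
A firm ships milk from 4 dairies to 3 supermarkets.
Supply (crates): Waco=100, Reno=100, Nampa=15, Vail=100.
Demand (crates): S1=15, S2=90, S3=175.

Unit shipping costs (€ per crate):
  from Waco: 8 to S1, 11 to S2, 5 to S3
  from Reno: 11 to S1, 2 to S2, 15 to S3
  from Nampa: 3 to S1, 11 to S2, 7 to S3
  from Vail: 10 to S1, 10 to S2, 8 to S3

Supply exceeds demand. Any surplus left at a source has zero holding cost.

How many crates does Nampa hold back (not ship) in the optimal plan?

Minimum-cost shipments:
  Waco→S3: 100 crates
  Reno→S2: 90 crates
  Nampa→S1: 15 crates
  Vail→S3: 75 crates
Total cost = €1325.
Nampa ships 15 of its 15, leaving 0.

0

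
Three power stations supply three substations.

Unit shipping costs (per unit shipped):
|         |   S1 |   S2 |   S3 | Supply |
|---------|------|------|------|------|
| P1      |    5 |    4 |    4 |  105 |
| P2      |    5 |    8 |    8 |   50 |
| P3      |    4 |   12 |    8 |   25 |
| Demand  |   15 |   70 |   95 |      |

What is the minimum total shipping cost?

960

One minimum-cost allocation:
  P1–S2: 20 × 4 = 80
  P1–S3: 85 × 4 = 340
  P2–S2: 50 × 8 = 400
  P3–S1: 15 × 4 = 60
  P3–S3: 10 × 8 = 80
Total = 80 + 340 + 400 + 60 + 80 = 960.
(Supply check: P1 ships 105; P2 ships 50; P3 ships 25.)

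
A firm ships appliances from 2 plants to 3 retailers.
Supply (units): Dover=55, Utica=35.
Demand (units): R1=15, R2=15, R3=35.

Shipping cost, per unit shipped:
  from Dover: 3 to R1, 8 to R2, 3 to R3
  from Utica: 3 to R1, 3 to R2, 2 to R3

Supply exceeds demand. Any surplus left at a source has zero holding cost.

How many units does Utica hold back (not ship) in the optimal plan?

Minimum-cost shipments:
  Dover–R1: 15 × 3 = 45
  Dover–R3: 15 × 3 = 45
  Utica–R2: 15 × 3 = 45
  Utica–R3: 20 × 2 = 40
Total cost = 175.
Utica ships 35 of its 35, leaving 0.

0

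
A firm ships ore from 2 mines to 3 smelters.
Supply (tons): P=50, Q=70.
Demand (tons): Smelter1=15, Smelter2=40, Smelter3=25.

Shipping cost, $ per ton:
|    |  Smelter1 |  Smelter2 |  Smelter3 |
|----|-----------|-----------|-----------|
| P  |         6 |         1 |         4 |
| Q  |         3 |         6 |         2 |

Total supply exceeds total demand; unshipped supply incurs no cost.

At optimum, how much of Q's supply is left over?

Minimum-cost shipments:
  P to Smelter2: 40 × $1 = $40
  Q to Smelter1: 15 × $3 = $45
  Q to Smelter3: 25 × $2 = $50
Total cost = $135.
Q ships 40 of its 70, leaving 30.

30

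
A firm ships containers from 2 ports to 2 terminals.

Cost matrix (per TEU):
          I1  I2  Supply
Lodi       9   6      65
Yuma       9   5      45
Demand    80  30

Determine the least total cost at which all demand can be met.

870

One minimum-cost allocation:
  Lodi–I1: 65 TEU
  Yuma–I1: 15 TEU
  Yuma–I2: 30 TEU
Total cost = 870.
(Supply check: Lodi ships 65; Yuma ships 45.)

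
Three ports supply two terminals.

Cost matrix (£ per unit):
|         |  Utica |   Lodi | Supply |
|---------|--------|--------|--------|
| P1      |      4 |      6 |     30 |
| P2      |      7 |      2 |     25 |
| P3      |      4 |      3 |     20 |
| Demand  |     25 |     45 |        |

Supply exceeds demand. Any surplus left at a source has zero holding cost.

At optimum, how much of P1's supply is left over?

An optimal plan:
  P1 to Utica: 25 × £4 = £100
  P2 to Lodi: 25 × £2 = £50
  P3 to Lodi: 20 × £3 = £60
Total cost = £210.
P1 ships 25 of its 30, leaving 5.

5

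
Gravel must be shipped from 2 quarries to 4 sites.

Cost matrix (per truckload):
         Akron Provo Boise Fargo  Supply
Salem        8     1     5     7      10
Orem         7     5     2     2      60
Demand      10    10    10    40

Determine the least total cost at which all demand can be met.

An optimal shipping plan:
  Salem→Provo: 10 × 1 = 10
  Orem→Akron: 10 × 7 = 70
  Orem→Boise: 10 × 2 = 20
  Orem→Fargo: 40 × 2 = 80
Total = 10 + 70 + 20 + 80 = 180.

180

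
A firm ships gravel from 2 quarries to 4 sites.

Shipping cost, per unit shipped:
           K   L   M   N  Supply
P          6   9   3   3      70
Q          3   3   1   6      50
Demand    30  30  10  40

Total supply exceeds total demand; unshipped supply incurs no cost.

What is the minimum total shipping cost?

360

Optimal allocation:
  P–K: 10 truckloads
  P–M: 10 truckloads
  P–N: 40 truckloads
  Q–K: 20 truckloads
  Q–L: 30 truckloads
Total cost = 360.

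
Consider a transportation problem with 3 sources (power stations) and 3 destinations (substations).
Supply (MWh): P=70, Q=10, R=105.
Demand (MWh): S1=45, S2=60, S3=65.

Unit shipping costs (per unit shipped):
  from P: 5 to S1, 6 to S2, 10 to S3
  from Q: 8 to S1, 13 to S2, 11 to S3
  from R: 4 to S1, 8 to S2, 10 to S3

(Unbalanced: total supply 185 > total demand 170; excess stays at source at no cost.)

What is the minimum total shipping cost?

Optimal allocation:
  P→S2: 60 × 6 = 360
  P→S3: 5 × 10 = 50
  R→S1: 45 × 4 = 180
  R→S3: 60 × 10 = 600
Total = 360 + 50 + 180 + 600 = 1190.

1190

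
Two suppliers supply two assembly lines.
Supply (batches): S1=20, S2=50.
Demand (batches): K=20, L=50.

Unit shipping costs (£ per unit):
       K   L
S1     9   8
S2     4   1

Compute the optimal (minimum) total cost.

A cheapest plan:
  S1→K: 20 × £9 = £180
  S2→L: 50 × £1 = £50
Total = 180 + 50 = £230.

230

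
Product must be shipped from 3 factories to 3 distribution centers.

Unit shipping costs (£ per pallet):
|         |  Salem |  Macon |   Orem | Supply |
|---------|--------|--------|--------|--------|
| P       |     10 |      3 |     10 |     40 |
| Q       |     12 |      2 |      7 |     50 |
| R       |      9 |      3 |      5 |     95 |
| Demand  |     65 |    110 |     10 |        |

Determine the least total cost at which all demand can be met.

915

A cheapest plan:
  P->Macon: 40 × £3 = £120
  Q->Macon: 50 × £2 = £100
  R->Salem: 65 × £9 = £585
  R->Macon: 20 × £3 = £60
  R->Orem: 10 × £5 = £50
Total = 120 + 100 + 585 + 60 + 50 = £915.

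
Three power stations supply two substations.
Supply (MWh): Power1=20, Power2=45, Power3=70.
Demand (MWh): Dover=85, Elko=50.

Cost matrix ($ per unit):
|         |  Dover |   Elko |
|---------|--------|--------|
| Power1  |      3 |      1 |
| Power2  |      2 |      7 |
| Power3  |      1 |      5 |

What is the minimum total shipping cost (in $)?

An optimal shipping plan:
  Power1→Elko: 20 MWh
  Power2→Dover: 45 MWh
  Power3→Dover: 40 MWh
  Power3→Elko: 30 MWh
Total cost = $300.

300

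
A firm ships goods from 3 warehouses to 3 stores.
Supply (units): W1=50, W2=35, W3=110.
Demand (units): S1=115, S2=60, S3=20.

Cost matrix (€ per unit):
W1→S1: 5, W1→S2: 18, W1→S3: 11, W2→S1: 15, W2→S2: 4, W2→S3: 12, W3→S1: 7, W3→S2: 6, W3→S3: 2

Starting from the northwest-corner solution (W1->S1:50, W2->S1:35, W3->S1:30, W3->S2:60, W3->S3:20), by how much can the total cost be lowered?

Current plan cost = 50·5 + 35·15 + 30·7 + 60·6 + 20·2 = €1385.
Optimal plan:
  W1→S1: 50 × €5 = €250
  W2→S2: 35 × €4 = €140
  W3→S1: 65 × €7 = €455
  W3→S2: 25 × €6 = €150
  W3→S3: 20 × €2 = €40
Optimal cost = €1035.
Saving = 1385 − 1035 = €350.

350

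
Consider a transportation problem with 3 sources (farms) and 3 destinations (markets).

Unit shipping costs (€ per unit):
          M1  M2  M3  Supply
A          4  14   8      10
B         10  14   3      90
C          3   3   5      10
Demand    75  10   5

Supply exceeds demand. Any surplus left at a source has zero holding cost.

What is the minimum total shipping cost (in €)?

An optimal shipping plan:
  A to M1: 10 crates
  B to M1: 65 crates
  B to M3: 5 crates
  C to M2: 10 crates
Total cost = €735.
(Supply check: A ships 10; B ships 70; C ships 10.)

735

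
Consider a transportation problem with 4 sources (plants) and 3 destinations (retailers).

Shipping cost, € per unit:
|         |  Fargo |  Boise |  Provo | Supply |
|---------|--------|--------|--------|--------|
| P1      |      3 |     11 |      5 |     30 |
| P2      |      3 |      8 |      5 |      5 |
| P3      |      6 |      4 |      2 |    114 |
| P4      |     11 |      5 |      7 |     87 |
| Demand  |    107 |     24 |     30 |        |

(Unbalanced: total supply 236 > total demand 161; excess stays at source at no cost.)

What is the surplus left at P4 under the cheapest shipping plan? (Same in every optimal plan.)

Minimum-cost shipments:
  P1→Fargo: 30 × €3 = €90
  P2→Fargo: 5 × €3 = €15
  P3→Fargo: 72 × €6 = €432
  P3→Boise: 12 × €4 = €48
  P3→Provo: 30 × €2 = €60
  P4→Boise: 12 × €5 = €60
Total cost = €705.
P4 ships 12 of its 87, leaving 75.

75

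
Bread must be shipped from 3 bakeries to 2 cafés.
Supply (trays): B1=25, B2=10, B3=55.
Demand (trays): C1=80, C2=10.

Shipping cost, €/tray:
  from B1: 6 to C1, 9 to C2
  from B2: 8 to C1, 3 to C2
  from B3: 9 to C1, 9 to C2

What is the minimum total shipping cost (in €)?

675

A cheapest plan:
  B1 to C1: 25 × €6 = €150
  B2 to C2: 10 × €3 = €30
  B3 to C1: 55 × €9 = €495
Total = 150 + 30 + 495 = €675.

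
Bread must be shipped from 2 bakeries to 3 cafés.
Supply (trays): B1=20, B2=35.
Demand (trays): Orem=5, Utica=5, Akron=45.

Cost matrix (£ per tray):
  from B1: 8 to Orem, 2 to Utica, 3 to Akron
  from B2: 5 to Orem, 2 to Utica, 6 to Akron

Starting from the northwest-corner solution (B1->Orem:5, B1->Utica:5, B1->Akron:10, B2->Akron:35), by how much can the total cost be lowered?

Current plan cost = 5·8 + 5·2 + 10·3 + 35·6 = £290.
Optimal plan:
  B1–Akron: 20 × £3 = £60
  B2–Orem: 5 × £5 = £25
  B2–Utica: 5 × £2 = £10
  B2–Akron: 25 × £6 = £150
Optimal cost = £245.
Saving = 290 − 245 = £45.

45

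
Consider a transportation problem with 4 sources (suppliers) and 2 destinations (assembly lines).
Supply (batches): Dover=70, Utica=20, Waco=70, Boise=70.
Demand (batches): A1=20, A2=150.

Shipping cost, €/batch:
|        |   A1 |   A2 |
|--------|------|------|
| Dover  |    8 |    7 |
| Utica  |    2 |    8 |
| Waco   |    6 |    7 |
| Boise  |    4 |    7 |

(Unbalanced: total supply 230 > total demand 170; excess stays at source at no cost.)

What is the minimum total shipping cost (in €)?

A cheapest plan:
  Dover–A2: 70 × €7 = €490
  Utica–A1: 20 × €2 = €40
  Waco–A2: 70 × €7 = €490
  Boise–A2: 10 × €7 = €70
Total = 490 + 40 + 490 + 70 = €1090.
(Supply check: Dover ships 70; Utica ships 20; Waco ships 70; Boise ships 10.)

1090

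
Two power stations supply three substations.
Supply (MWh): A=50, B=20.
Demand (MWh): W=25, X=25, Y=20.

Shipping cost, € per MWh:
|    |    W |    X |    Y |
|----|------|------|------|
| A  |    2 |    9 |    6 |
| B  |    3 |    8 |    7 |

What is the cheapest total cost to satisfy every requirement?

375

A cheapest plan:
  A–W: 25 MWh
  A–X: 5 MWh
  A–Y: 20 MWh
  B–X: 20 MWh
Total cost = €375.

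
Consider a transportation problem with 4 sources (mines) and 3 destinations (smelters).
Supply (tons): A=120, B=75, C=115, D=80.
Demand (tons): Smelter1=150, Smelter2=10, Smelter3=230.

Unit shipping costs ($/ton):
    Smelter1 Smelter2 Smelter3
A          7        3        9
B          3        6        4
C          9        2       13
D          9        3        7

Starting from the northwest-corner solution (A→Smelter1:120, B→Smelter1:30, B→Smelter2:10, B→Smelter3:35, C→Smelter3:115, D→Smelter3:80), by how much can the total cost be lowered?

Current plan cost = 120·7 + 30·3 + 10·6 + 35·4 + 115·13 + 80·7 = $3185.
Optimal plan:
  A->Smelter1: 45 × $7 = $315
  A->Smelter3: 75 × $9 = $675
  B->Smelter3: 75 × $4 = $300
  C->Smelter1: 105 × $9 = $945
  C->Smelter2: 10 × $2 = $20
  D->Smelter3: 80 × $7 = $560
Optimal cost = $2815.
Saving = 3185 − 2815 = $370.

370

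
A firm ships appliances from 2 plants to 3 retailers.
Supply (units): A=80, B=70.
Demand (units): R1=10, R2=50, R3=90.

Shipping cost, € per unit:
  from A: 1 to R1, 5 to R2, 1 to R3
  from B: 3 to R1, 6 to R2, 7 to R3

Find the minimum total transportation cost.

Optimal allocation:
  A–R3: 80 units
  B–R1: 10 units
  B–R2: 50 units
  B–R3: 10 units
Total cost = €480.
(Supply check: A ships 80; B ships 70.)

480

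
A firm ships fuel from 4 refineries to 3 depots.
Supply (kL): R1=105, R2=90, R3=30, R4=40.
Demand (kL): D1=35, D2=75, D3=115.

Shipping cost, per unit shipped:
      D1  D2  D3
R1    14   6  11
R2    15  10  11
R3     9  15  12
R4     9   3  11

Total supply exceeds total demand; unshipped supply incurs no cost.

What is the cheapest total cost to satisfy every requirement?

Optimal allocation:
  R1→D2: 40 × 6 = 240
  R1→D3: 65 × 11 = 715
  R2→D3: 50 × 11 = 550
  R3→D1: 30 × 9 = 270
  R4→D1: 5 × 9 = 45
  R4→D2: 35 × 3 = 105
Total = 240 + 715 + 550 + 270 + 45 + 105 = 1925.

1925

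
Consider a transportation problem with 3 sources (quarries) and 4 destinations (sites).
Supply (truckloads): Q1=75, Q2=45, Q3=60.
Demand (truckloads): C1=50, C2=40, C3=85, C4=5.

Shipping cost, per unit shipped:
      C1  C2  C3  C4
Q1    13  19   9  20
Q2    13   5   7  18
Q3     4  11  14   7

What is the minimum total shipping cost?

A cheapest plan:
  Q1 to C3: 75 × 9 = 675
  Q2 to C2: 35 × 5 = 175
  Q2 to C3: 10 × 7 = 70
  Q3 to C1: 50 × 4 = 200
  Q3 to C2: 5 × 11 = 55
  Q3 to C4: 5 × 7 = 35
Total = 675 + 175 + 70 + 200 + 55 + 35 = 1210.

1210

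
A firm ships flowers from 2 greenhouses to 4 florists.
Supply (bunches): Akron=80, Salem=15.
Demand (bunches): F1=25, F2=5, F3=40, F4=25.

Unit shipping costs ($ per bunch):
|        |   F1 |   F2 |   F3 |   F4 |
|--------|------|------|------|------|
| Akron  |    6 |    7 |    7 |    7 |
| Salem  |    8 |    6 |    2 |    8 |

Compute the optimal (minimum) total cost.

A cheapest plan:
  Akron–F1: 25 bunches
  Akron–F2: 5 bunches
  Akron–F3: 25 bunches
  Akron–F4: 25 bunches
  Salem–F3: 15 bunches
Total cost = $565.
(Supply check: Akron ships 80; Salem ships 15.)

565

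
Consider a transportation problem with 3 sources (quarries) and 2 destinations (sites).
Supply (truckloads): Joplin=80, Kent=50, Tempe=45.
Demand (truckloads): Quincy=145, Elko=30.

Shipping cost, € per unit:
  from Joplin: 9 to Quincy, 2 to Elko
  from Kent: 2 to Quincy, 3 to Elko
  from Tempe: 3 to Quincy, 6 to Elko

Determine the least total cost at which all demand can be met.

One minimum-cost allocation:
  Joplin to Quincy: 50 × €9 = €450
  Joplin to Elko: 30 × €2 = €60
  Kent to Quincy: 50 × €2 = €100
  Tempe to Quincy: 45 × €3 = €135
Total = 450 + 60 + 100 + 135 = €745.

745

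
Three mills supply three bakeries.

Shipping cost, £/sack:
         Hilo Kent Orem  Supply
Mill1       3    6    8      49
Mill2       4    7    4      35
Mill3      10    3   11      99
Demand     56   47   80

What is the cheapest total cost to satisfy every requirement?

Optimal allocation:
  Mill1–Hilo: 49 × £3 = £147
  Mill2–Orem: 35 × £4 = £140
  Mill3–Hilo: 7 × £10 = £70
  Mill3–Kent: 47 × £3 = £141
  Mill3–Orem: 45 × £11 = £495
Total = 147 + 140 + 70 + 141 + 495 = £993.
(Supply check: Mill1 ships 49; Mill2 ships 35; Mill3 ships 99.)

993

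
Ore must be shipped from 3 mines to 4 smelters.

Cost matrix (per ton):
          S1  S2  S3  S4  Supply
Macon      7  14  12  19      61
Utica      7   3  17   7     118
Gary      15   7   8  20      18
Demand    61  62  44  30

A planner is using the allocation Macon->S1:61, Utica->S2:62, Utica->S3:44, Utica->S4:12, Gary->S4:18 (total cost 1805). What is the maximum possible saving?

526

Current plan cost = 61·7 + 62·3 + 44·17 + 12·7 + 18·20 = 1805.
Optimal plan:
  Macon->S1: 35 tons
  Macon->S3: 26 tons
  Utica->S1: 26 tons
  Utica->S2: 62 tons
  Utica->S4: 30 tons
  Gary->S3: 18 tons
Optimal cost = 1279.
Saving = 1805 − 1279 = 526.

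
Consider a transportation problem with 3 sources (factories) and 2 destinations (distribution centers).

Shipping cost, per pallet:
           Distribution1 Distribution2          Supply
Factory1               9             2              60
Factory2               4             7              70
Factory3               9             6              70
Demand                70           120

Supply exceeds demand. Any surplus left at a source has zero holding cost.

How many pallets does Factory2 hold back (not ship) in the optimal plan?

Minimum-cost shipments:
  Factory1 to Distribution2: 60 × 2 = 120
  Factory2 to Distribution1: 70 × 4 = 280
  Factory3 to Distribution2: 60 × 6 = 360
Total cost = 760.
Factory2 ships 70 of its 70, leaving 0.

0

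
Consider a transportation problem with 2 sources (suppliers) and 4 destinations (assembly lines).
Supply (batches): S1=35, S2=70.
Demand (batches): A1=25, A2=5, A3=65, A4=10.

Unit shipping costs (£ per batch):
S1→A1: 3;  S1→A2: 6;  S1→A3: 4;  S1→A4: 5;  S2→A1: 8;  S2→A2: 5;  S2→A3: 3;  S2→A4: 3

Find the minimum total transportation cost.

An optimal shipping plan:
  S1->A1: 25 × £3 = £75
  S1->A3: 10 × £4 = £40
  S2->A2: 5 × £5 = £25
  S2->A3: 55 × £3 = £165
  S2->A4: 10 × £3 = £30
Total = 75 + 40 + 25 + 165 + 30 = £335.

335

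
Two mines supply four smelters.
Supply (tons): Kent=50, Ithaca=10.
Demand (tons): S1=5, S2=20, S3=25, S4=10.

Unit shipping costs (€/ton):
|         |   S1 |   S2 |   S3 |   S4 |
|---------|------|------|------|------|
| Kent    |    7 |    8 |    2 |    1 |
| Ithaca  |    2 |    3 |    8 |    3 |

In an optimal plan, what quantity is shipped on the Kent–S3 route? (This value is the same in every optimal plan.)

25

The minimum-cost plan:
  Kent->S1: 5 tons
  Kent->S2: 10 tons
  Kent->S3: 25 tons
  Kent->S4: 10 tons
  Ithaca->S2: 10 tons
Total cost = €205.
So Kent→S3 carries 25 tons.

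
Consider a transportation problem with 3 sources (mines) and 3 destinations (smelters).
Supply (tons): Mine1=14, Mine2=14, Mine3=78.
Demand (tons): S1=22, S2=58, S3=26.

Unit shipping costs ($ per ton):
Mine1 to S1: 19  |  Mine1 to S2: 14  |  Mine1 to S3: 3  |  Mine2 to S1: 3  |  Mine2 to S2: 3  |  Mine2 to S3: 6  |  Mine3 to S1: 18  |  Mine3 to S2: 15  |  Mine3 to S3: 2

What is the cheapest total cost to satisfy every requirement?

Optimal allocation:
  Mine1→S2: 14 × $14 = $196
  Mine2→S1: 14 × $3 = $42
  Mine3→S1: 8 × $18 = $144
  Mine3→S2: 44 × $15 = $660
  Mine3→S3: 26 × $2 = $52
Total = 196 + 42 + 144 + 660 + 52 = $1094.

1094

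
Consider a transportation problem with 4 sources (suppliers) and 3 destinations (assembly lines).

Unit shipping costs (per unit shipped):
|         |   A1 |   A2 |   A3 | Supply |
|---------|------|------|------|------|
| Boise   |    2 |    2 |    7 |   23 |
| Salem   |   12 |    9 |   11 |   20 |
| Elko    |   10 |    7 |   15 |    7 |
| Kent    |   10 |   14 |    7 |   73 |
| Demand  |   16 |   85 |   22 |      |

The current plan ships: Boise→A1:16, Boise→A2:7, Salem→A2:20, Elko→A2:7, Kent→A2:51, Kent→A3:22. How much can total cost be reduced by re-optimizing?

64

Current plan cost = 16·2 + 7·2 + 20·9 + 7·7 + 51·14 + 22·7 = 1143.
Optimal plan:
  Boise to A2: 23 batches
  Salem to A2: 20 batches
  Elko to A2: 7 batches
  Kent to A1: 16 batches
  Kent to A2: 35 batches
  Kent to A3: 22 batches
Optimal cost = 1079.
Saving = 1143 − 1079 = 64.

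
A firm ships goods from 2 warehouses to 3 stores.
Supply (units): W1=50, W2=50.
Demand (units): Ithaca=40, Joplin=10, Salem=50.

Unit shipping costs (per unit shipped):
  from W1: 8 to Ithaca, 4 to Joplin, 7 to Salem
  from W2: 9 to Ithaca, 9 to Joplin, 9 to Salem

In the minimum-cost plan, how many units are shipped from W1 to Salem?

40

Solving gives:
  W1->Joplin: 10 × 4 = 40
  W1->Salem: 40 × 7 = 280
  W2->Ithaca: 40 × 9 = 360
  W2->Salem: 10 × 9 = 90
Total cost = 770.
So W1→Salem carries 40 units.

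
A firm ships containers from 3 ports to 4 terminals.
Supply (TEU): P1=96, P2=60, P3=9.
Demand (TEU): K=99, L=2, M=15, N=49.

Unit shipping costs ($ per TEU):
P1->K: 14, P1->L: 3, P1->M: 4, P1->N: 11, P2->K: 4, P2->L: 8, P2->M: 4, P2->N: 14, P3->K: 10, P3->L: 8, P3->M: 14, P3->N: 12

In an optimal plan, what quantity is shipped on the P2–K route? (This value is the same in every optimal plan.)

60

Optimal shipments:
  P1 to K: 30 × $14 = $420
  P1 to L: 2 × $3 = $6
  P1 to M: 15 × $4 = $60
  P1 to N: 49 × $11 = $539
  P2 to K: 60 × $4 = $240
  P3 to K: 9 × $10 = $90
Total cost = $1355.
So P2→K carries 60 TEU.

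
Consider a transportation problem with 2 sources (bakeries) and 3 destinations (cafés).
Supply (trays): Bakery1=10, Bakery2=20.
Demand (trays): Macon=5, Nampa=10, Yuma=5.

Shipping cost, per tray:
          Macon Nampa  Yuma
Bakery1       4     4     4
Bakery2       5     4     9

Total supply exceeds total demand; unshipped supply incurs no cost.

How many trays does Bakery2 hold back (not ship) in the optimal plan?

10

An optimal plan:
  Bakery1→Macon: 5 × 4 = 20
  Bakery1→Yuma: 5 × 4 = 20
  Bakery2→Nampa: 10 × 4 = 40
Total cost = 80.
Bakery2 ships 10 of its 20, leaving 10.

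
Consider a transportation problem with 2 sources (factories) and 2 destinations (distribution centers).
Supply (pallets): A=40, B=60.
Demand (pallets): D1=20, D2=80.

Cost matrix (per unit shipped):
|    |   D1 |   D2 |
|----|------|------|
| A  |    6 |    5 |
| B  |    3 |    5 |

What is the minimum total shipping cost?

One minimum-cost allocation:
  A to D2: 40 × 5 = 200
  B to D1: 20 × 3 = 60
  B to D2: 40 × 5 = 200
Total = 200 + 60 + 200 = 460.

460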